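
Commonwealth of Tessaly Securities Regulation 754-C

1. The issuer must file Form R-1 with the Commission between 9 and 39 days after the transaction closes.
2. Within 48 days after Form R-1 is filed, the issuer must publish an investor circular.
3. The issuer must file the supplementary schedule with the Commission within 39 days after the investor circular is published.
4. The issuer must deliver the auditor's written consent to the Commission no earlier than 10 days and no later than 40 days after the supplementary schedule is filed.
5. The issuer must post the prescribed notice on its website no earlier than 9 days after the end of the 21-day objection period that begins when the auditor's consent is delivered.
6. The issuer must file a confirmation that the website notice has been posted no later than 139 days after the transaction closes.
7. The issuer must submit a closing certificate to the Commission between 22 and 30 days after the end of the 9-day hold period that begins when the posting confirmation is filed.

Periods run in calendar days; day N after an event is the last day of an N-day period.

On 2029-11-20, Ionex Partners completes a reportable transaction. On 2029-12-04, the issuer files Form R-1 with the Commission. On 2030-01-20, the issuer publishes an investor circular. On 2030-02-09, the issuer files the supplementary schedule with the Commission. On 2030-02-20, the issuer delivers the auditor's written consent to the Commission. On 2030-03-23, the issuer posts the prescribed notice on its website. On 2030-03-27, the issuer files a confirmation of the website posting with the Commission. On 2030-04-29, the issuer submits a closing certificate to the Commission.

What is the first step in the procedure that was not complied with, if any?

Step 1 — 9 and 39 days from 2029-11-20 (when the transaction closes) are 2029-11-29 and 2029-12-29 respectively; done 2029-12-04, which is between those dates.
Step 2 — counting 48 days from 2029-12-04 (when Form R-1 is filed) gives a deadline of 2030-01-21; done 2030-01-20 — timely.
Step 3 — counting 39 days from 2030-01-20 (when the investor circular is published) gives a deadline of 2030-02-28; 2030-02-09 is within that limit.
Step 4 — 10 and 40 days from 2030-02-09 (when the supplementary schedule is filed) are 2030-02-19 and 2030-03-21 respectively; 2030-02-20 falls inside that range.
Step 5 — must wait 9 days from 2030-03-13 (end of the 21-day objection period, which began when the auditor's consent is delivered on 2030-02-20), so not before 2030-03-22; done 2030-03-23 — permitted.
Step 6 — counting 139 days from 2029-11-20 (when the transaction closes) gives a deadline of 2030-04-08; 2030-03-27 is within that limit.
Step 7 — 22 and 30 days from 2030-04-05 (end of the 9-day hold period, which began when the posting confirmation is filed on 2030-03-27) are 2030-04-27 and 2030-05-05 respectively; 2030-04-29 falls inside that range.

None — every step was satisfied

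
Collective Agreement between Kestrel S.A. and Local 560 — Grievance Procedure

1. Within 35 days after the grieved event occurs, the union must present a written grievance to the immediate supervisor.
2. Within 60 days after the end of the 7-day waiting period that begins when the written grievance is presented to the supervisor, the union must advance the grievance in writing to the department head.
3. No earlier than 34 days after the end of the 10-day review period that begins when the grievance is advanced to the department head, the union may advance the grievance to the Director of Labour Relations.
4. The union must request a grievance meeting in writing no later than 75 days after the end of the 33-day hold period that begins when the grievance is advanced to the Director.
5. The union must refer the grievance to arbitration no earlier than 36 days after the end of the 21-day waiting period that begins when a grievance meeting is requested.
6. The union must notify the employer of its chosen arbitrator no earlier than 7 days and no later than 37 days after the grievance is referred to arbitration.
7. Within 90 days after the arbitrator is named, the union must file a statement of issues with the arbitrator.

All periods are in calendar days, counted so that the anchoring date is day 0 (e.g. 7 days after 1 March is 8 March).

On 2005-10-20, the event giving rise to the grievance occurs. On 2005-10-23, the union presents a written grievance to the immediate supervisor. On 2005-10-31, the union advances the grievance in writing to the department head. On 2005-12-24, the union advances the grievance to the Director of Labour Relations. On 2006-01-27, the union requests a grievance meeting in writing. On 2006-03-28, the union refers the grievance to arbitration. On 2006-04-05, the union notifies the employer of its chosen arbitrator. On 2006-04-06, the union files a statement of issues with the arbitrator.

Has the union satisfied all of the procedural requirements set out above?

Yes

Step 1 — counting 35 days from 2005-10-20 (when the grieved event occurs) gives a deadline of 2005-11-24; 2005-10-23 is within that limit.
Step 2 — counting 60 days from 2005-10-30 (end of the 7-day waiting period, which began when the written grievance is presented to the supervisor on 2005-10-23) gives a deadline of 2005-12-29; done 2005-10-31 — timely.
Step 3 — must wait 34 days from 2005-11-10 (end of the 10-day review period, which began when the grievance is advanced to the department head on 2005-10-31), so not before 2005-12-14; 2005-12-24 is on or after that date.
Step 4 — counting 75 days from 2006-01-26 (end of the 33-day hold period, which began when the grievance is advanced to the Director on 2005-12-24) gives a deadline of 2006-04-11; 2006-01-27 is within that limit.
Step 5 — must wait 36 days from 2006-02-17 (end of the 21-day waiting period, which began when a grievance meeting is requested on 2006-01-27), so not before 2006-03-25; done 2006-03-28 — permitted.
Step 6 — 7 and 37 days from 2006-03-28 (when the grievance is referred to arbitration) are 2006-04-04 and 2006-05-04 respectively; done 2006-04-05 — within the window.
Step 7 — counting 90 days from 2006-04-05 (when the arbitrator is named) gives a deadline of 2006-07-04; 2006-04-06 is within that limit.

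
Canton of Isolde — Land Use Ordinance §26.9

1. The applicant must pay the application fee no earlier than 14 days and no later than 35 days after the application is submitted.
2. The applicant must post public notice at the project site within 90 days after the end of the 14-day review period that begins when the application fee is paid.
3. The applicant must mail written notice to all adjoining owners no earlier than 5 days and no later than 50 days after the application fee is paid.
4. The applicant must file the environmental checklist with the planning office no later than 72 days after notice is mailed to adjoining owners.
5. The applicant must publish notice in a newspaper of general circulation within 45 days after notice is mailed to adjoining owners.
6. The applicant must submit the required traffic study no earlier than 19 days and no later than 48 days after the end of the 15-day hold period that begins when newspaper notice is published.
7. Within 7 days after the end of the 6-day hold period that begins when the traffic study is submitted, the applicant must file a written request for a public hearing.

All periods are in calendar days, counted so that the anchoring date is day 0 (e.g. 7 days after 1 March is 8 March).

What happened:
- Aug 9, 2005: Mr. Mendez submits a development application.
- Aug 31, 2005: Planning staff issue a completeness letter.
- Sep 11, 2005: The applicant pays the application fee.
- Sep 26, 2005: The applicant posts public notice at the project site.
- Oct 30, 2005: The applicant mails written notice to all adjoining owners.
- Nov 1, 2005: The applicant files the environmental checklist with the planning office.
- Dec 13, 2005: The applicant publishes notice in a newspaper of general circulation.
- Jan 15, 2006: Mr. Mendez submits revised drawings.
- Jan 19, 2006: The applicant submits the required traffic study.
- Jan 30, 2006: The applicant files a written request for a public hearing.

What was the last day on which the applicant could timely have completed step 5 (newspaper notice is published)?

Step 5 runs from Oct 30, 2005, when notice is mailed to adjoining owners. 45 days after Oct 30, 2005 is Dec 14, 2005.

Dec 14, 2005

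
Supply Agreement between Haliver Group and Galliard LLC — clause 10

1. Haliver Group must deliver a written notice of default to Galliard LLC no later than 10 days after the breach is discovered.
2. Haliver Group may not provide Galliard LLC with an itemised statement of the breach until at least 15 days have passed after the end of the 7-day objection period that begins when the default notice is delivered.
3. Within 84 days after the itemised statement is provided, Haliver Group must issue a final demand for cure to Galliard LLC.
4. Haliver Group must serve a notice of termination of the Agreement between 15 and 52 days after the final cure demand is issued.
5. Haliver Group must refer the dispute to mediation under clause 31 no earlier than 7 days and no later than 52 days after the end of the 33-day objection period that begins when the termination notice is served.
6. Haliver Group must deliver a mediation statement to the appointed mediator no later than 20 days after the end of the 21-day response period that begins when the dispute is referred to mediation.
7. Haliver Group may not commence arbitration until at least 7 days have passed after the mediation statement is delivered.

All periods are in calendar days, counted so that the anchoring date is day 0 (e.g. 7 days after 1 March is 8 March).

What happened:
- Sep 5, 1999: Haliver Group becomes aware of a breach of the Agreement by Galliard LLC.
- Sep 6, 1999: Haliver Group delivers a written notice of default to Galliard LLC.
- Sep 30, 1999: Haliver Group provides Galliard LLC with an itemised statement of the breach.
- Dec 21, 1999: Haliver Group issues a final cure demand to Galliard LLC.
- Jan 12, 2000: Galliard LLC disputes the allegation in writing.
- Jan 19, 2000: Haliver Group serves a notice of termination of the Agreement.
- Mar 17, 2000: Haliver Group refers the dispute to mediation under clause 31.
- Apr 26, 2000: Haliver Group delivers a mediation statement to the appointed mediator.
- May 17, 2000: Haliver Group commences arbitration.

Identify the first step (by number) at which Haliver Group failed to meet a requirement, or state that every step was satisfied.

None — every step was satisfied

Step 1 — counting 10 days from Sep 5, 1999 (when the breach is discovered) gives a deadline of Sep 15, 1999; done Sep 6, 1999 — timely.
Step 2 — must wait 15 days from Sep 13, 1999 (end of the 7-day objection period, which began when the default notice is delivered on Sep 6, 1999), so not before Sep 28, 1999; done Sep 30, 1999, after the minimum wait.
Step 3 — counting 84 days from Sep 30, 1999 (when the itemised statement is provided) gives a deadline of Dec 23, 1999; done Dec 21, 1999 — timely.
Step 4 — 15 and 52 days from Dec 21, 1999 (when the final cure demand is issued) are Jan 5, 2000 and Feb 11, 2000 respectively; done Jan 19, 2000 — within the window.
Step 5 — 7 and 52 days from Feb 21, 2000 (end of the 33-day objection period, which began when the termination notice is served on Jan 19, 2000) are Feb 28, 2000 and Apr 13, 2000 respectively; Mar 17, 2000 falls inside that range.
Step 6 — counting 20 days from Apr 7, 2000 (end of the 21-day response period, which began when the dispute is referred to mediation on Mar 17, 2000) gives a deadline of Apr 27, 2000; completed Apr 26, 2000, before the deadline.
Step 7 — must wait 7 days from Apr 26, 2000 (when the mediation statement is delivered), so not before May 3, 2000; done May 17, 2000 — permitted.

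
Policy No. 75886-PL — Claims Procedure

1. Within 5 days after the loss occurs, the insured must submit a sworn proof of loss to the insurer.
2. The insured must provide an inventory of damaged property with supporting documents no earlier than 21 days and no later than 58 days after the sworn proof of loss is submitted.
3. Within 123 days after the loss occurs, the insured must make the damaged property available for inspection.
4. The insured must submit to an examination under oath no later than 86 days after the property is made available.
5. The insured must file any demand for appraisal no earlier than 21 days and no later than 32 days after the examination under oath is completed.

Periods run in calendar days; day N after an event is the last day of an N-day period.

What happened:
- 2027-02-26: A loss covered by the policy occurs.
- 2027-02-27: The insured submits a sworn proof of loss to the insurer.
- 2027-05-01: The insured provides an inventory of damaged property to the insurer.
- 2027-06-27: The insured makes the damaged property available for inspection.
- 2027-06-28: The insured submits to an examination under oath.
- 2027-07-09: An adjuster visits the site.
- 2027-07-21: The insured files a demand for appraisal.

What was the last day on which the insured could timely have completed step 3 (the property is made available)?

2027-06-29

Step 3 runs from 2027-02-26, when the loss occurs. 123 days after 2027-02-26 is 2027-06-29.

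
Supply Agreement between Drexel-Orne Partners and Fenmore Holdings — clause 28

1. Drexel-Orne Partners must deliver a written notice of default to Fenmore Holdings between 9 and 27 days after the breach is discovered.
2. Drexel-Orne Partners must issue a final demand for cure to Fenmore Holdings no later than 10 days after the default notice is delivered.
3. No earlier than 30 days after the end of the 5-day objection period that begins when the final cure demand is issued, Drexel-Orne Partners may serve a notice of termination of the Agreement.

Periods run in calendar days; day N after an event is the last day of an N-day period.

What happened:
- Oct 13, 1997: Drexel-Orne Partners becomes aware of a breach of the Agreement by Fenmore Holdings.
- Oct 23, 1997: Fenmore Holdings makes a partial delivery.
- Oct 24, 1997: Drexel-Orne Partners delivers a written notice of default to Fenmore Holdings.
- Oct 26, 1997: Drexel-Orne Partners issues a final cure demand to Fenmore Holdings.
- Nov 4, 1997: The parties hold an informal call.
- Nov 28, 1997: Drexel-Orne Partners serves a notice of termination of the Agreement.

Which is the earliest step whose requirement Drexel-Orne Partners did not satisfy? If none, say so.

Step 1: the window is 9–27 days after Oct 13, 1997 (when the breach is discovered), so Oct 22, 1997 through Nov 9, 1997; done Oct 24, 1997, which is between those dates.
Step 2: 10 days after Oct 24, 1997 (when the default notice is delivered) is Nov 3, 1997; completed Oct 26, 1997, before the deadline.
Step 3: the earliest permitted date is 30 days after Oct 31, 1997 (end of the 5-day objection period, which began when the final cure demand is issued on Oct 26, 1997), i.e. Nov 30, 1997; acted on Nov 28, 1997, 2 days prematurely.
The procedure was therefore not followed at step 3.

Step 3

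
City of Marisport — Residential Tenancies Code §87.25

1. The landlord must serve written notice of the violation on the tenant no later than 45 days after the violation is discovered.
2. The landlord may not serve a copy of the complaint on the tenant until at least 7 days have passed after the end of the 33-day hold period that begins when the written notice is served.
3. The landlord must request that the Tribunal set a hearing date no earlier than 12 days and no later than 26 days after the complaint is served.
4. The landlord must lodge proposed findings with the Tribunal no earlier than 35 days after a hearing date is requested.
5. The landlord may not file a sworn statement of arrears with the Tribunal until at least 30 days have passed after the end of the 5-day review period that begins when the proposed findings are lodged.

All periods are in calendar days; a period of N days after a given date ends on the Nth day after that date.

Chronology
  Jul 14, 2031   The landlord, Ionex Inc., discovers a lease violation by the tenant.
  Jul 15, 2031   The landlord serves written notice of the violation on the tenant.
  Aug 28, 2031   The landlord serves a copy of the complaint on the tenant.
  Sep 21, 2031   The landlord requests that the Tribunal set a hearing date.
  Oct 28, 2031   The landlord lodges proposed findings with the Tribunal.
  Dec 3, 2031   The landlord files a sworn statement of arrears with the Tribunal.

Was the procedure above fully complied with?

Step 1 — counting 45 days from Jul 14, 2031 (when the violation is discovered) gives a deadline of Aug 28, 2031; Jul 15, 2031 is within that limit.
Step 2 — must wait 7 days from Aug 17, 2031 (end of the 33-day hold period, which began when the written notice is served on Jul 15, 2031), so not before Aug 24, 2031; Aug 28, 2031 is on or after that date.
Step 3 — 12 and 26 days from Aug 28, 2031 (when the complaint is served) are Sep 9, 2031 and Sep 23, 2031 respectively; done Sep 21, 2031 — within the window.
Step 4 — must wait 35 days from Sep 21, 2031 (when a hearing date is requested), so not before Oct 26, 2031; Oct 28, 2031 is on or after that date.
Step 5 — must wait 30 days from Nov 2, 2031 (end of the 5-day review period, which began when the proposed findings are lodged on Oct 28, 2031), so not before Dec 2, 2031; done Dec 3, 2031 — permitted.

Yes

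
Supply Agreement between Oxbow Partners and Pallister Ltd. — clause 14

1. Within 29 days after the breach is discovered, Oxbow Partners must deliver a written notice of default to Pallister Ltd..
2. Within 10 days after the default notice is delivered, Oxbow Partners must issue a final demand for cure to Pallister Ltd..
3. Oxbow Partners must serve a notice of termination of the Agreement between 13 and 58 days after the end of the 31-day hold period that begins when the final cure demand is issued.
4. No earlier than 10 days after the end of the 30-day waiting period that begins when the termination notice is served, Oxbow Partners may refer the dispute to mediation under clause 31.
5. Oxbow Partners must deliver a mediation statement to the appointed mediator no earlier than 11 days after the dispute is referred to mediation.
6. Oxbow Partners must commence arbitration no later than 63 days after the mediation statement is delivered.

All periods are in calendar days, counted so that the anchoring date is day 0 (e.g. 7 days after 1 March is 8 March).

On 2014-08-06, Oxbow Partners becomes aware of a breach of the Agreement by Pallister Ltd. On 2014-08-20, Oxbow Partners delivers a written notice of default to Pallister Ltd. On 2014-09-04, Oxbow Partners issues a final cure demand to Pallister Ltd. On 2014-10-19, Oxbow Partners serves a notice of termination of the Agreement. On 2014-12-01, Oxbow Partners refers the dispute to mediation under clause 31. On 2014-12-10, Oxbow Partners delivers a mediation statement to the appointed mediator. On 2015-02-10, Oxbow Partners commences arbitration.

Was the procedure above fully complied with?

(1) due by 2014-08-06 + 29 days = 2014-09-04; done 2014-08-20 — timely.
(2) due by 2014-08-20 + 10 days = 2014-08-30; 2014-09-04 misses that deadline by 5 days.
The procedure was therefore not followed at step 2.

No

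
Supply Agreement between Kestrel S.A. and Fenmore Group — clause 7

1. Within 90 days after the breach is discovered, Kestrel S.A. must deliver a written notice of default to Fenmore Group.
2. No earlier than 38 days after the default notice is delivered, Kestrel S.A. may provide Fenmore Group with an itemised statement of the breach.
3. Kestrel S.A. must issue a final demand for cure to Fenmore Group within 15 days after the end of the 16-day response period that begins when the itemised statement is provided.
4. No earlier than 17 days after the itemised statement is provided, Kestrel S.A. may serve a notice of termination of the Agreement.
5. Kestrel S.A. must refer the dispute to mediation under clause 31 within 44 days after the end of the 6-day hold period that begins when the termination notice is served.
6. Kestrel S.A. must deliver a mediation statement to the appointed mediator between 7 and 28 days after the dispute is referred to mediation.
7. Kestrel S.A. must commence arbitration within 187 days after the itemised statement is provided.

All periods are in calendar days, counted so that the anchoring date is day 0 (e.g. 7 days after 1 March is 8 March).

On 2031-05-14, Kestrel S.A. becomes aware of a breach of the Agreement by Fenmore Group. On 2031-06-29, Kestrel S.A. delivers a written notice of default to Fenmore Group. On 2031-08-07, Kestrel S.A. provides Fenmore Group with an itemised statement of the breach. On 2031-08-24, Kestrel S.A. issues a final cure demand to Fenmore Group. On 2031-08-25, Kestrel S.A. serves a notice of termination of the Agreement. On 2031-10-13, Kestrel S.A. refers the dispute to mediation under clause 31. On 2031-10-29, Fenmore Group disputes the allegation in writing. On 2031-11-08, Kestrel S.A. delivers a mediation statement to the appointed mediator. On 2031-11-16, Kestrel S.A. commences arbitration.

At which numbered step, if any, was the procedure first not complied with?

Step 1 — counting 90 days from 2031-05-14 (when the breach is discovered) gives a deadline of 2031-08-12; 2031-06-29 is within that limit.
Step 2 — must wait 38 days from 2031-06-29 (when the default notice is delivered), so not before 2031-08-06; done 2031-08-07, after the minimum wait.
Step 3 — counting 15 days from 2031-08-23 (end of the 16-day response period, which began when the itemised statement is provided on 2031-08-07) gives a deadline of 2031-09-07; done 2031-08-24 — timely.
Step 4 — must wait 17 days from 2031-08-07 (when the itemised statement is provided), so not before 2031-08-24; done 2031-08-25, after the minimum wait.
Step 5 — counting 44 days from 2031-08-31 (end of the 6-day hold period, which began when the termination notice is served on 2031-08-25) gives a deadline of 2031-10-14; done 2031-10-13 — timely.
Step 6 — 7 and 28 days from 2031-10-13 (when the dispute is referred to mediation) are 2031-10-20 and 2031-11-10 respectively; done 2031-11-08 — within the window.
Step 7 — counting 187 days from 2031-08-07 (when the itemised statement is provided) gives a deadline of 2032-02-10; done 2031-11-16 — timely.

None — every step was satisfied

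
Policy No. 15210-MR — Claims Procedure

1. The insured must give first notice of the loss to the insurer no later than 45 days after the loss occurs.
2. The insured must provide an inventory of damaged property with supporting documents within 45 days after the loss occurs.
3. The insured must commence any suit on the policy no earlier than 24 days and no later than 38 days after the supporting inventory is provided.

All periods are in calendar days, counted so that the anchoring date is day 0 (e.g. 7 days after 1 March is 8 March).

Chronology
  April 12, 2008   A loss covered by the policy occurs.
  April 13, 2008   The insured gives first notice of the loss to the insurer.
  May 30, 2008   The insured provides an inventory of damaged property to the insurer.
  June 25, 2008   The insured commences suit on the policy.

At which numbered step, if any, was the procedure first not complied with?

Step 1: 45 days after April 12, 2008 (when the loss occurs) is May 27, 2008; April 13, 2008 is within that limit.
Step 2: 45 days after April 12, 2008 (when the loss occurs) is May 27, 2008; May 30, 2008 misses that deadline by 3 days.

Step 2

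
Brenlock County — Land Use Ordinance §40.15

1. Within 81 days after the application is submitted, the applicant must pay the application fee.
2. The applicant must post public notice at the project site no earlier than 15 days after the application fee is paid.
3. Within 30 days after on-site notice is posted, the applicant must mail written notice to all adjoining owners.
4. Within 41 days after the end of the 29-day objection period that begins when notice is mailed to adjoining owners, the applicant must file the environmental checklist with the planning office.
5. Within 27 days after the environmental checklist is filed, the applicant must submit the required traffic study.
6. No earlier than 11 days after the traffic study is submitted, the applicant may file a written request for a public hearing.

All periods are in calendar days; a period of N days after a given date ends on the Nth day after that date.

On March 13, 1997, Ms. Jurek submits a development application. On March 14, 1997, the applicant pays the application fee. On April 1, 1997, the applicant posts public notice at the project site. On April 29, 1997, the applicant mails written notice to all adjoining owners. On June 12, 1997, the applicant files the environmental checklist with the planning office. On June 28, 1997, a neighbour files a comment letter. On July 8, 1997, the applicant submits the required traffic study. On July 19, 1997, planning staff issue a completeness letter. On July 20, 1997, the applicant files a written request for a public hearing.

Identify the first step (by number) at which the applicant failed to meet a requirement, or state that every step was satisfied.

None — every step was satisfied

Step 1: 81 days after March 13, 1997 (when the application is submitted) is June 2, 1997; completed March 14, 1997, before the deadline.
Step 2: the earliest permitted date is 15 days after March 14, 1997 (when the application fee is paid), i.e. March 29, 1997; April 1, 1997 is on or after that date.
Step 3: 30 days after April 1, 1997 (when on-site notice is posted) is May 1, 1997; done April 29, 1997 — timely.
Step 4: 41 days after May 28, 1997 (end of the 29-day objection period, which began when notice is mailed to adjoining owners on April 29, 1997) is July 8, 1997; completed June 12, 1997, before the deadline.
Step 5: 27 days after June 12, 1997 (when the environmental checklist is filed) is July 9, 1997; done July 8, 1997 — timely.
Step 6: the earliest permitted date is 11 days after July 8, 1997 (when the traffic study is submitted), i.e. July 19, 1997; July 20, 1997 is on or after that date.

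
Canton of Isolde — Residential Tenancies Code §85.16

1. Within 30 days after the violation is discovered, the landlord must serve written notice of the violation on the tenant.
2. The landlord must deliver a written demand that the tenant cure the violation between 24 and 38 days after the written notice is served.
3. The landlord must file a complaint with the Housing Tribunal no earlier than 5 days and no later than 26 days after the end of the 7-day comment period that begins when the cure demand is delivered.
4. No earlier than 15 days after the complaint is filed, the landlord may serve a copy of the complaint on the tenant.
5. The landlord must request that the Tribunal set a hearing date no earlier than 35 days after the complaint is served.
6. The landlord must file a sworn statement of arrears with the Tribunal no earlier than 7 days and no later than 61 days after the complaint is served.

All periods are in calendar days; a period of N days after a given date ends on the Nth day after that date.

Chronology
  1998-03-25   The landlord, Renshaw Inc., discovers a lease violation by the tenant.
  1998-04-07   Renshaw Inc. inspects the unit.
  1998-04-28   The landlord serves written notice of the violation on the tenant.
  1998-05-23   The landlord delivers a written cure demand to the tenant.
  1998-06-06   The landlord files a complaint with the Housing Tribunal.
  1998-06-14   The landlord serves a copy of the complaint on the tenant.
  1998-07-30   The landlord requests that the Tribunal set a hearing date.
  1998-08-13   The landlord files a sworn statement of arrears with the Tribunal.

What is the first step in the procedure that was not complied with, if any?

Step 1 — counting 30 days from 1998-03-25 (when the violation is discovered) gives a deadline of 1998-04-24; 1998-04-28 misses that deadline by 4 days.

Step 1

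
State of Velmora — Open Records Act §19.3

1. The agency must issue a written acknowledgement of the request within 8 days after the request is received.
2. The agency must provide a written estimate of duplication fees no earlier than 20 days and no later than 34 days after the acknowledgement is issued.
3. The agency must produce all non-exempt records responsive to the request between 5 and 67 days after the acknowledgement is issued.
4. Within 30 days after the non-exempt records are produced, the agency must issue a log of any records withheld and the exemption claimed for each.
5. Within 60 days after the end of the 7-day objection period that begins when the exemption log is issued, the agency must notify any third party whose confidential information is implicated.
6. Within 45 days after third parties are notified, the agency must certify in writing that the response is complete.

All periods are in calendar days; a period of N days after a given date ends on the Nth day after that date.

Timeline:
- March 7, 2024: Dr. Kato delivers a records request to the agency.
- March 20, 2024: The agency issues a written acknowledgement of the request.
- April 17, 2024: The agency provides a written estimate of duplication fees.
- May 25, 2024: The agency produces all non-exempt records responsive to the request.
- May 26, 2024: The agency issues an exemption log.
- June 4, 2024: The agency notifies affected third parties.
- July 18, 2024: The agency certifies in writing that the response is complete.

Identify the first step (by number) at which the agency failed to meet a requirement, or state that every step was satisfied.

Step 1 — counting 8 days from March 7, 2024 (when the request is received) gives a deadline of March 15, 2024; not done until March 20, 2024, 5 days after the deadline.
The procedure was therefore not followed at step 1.

Step 1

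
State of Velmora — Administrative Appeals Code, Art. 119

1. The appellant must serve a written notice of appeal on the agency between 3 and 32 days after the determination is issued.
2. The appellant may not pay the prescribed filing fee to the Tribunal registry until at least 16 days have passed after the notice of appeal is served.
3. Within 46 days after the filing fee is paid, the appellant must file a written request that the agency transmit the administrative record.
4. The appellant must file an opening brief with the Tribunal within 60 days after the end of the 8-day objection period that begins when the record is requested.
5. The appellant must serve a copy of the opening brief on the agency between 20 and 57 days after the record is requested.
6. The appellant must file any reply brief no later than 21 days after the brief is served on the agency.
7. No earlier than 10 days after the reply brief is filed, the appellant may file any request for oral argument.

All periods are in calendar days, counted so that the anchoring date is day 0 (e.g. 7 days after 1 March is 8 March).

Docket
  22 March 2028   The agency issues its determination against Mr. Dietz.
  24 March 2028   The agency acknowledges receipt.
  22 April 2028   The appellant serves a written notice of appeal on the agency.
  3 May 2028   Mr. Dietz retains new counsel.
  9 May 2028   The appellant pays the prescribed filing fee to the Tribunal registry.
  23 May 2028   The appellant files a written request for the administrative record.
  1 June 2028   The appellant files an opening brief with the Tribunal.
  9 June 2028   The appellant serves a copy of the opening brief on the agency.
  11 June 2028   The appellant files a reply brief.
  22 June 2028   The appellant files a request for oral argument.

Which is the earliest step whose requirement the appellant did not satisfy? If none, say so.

(1) the permitted window runs from 22 March 2028 + 3 = 25 March 2028 to 22 March 2028 + 32 = 23 April 2028; done 22 April 2028 — within the window.
(2) permitted from 22 April 2028 + 16 days = 8 May 2028 onward; done 9 May 2028, after the minimum wait.
(3) due by 9 May 2028 + 46 days = 24 June 2028; done 23 May 2028 — timely.
(4) due by 31 May 2028 + 60 days = 30 July 2028; 1 June 2028 is within that limit.
(5) the permitted window runs from 23 May 2028 + 20 = 12 June 2028 to 23 May 2028 + 57 = 19 July 2028; done 9 June 2028 — 3 days before the window opened.
No need to go further; step 5 was not satisfied.

Step 5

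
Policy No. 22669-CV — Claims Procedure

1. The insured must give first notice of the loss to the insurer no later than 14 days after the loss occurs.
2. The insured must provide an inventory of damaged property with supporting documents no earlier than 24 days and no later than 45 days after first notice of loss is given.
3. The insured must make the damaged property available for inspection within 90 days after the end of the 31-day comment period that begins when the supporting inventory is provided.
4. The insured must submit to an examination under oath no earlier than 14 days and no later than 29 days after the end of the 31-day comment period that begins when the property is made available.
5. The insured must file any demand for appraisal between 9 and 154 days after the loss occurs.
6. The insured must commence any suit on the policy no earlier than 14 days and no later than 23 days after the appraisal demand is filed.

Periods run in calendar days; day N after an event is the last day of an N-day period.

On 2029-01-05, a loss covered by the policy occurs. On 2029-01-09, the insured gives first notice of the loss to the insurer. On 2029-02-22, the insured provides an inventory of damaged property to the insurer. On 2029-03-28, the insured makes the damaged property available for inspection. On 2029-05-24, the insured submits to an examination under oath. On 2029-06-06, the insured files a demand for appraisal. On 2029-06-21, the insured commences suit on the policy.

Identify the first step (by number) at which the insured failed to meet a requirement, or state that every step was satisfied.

None — every step was satisfied

Step 1: 14 days after 2029-01-05 (when the loss occurs) is 2029-01-19; done 2029-01-09 — timely.
Step 2: the window is 24–45 days after 2029-01-09 (when first notice of loss is given), so 2029-02-02 through 2029-02-23; done 2029-02-22, which is between those dates.
Step 3: 90 days after 2029-03-25 (end of the 31-day comment period, which began when the supporting inventory is provided on 2029-02-22) is 2029-06-23; done 2029-03-28 — timely.
Step 4: the window is 14–29 days after 2029-04-28 (end of the 31-day comment period, which began when the property is made available on 2029-03-28), so 2029-05-12 through 2029-05-27; done 2029-05-24, which is between those dates.
Step 5: the window is 9–154 days after 2029-01-05 (when the loss occurs), so 2029-01-14 through 2029-06-08; done 2029-06-06 — within the window.
Step 6: the window is 14–23 days after 2029-06-06 (when the appraisal demand is filed), so 2029-06-20 through 2029-06-29; done 2029-06-21, which is between those dates.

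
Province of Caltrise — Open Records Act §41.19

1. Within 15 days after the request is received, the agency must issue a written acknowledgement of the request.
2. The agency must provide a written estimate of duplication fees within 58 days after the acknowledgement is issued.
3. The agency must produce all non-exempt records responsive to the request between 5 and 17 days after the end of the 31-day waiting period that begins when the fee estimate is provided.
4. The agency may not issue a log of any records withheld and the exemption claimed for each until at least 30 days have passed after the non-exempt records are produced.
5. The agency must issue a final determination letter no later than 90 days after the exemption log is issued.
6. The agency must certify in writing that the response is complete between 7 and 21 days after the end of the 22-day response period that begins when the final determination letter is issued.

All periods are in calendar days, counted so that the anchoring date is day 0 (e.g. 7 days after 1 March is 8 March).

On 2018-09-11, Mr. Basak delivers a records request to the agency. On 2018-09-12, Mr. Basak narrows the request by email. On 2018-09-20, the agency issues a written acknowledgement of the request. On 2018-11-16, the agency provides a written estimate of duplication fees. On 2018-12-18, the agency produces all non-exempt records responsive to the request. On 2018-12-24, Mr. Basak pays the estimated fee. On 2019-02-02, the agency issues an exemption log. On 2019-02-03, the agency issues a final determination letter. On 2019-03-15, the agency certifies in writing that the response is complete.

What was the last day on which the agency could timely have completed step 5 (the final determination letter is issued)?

2019-05-03

Step 5 runs from 2019-02-02, when the exemption log is issued. 90 days after 2019-02-02 is 2019-05-03.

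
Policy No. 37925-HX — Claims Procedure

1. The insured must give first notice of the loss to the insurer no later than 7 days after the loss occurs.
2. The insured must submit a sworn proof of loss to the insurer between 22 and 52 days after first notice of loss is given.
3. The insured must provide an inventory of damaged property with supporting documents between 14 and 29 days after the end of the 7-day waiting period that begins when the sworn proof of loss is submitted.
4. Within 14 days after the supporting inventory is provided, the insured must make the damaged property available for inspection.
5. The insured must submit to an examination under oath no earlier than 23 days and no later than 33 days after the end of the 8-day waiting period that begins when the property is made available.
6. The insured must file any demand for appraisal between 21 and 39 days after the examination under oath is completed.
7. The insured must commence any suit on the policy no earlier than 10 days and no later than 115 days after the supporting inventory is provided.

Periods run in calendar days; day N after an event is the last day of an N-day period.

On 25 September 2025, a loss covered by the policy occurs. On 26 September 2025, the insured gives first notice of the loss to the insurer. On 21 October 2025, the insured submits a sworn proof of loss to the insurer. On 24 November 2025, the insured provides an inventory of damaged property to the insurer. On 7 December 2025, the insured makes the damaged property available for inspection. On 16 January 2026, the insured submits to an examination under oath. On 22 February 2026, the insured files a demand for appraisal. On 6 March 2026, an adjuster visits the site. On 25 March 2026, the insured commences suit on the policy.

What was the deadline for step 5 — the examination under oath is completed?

The property is made available on 7 December 2025; the 8-day waiting period therefore ends 15 December 2025, and step 5 runs from that date. The window is 23–33 days after 15 December 2025; it closes on 17 January 2026.

17 January 2026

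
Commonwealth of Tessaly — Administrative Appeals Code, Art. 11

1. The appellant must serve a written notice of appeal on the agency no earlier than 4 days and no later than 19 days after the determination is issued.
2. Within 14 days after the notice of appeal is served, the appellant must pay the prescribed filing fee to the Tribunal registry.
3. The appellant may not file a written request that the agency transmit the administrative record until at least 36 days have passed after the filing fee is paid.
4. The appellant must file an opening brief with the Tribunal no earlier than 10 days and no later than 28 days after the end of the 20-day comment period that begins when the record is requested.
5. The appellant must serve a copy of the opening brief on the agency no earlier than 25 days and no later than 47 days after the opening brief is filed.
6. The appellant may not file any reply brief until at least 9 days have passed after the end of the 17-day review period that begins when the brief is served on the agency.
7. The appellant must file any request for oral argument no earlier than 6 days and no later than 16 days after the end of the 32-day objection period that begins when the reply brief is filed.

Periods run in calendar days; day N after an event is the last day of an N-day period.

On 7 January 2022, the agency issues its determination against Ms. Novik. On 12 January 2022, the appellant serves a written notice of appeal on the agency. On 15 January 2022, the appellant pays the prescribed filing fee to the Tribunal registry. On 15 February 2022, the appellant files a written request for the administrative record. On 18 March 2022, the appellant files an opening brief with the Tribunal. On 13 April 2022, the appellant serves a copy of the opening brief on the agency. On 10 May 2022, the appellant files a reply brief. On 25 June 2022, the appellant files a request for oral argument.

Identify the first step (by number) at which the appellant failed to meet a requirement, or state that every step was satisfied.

Step 3

Step 1: the window is 4–19 days after 7 January 2022 (when the determination is issued), so 11 January 2022 through 26 January 2022; 12 January 2022 falls inside that range.
Step 2: 14 days after 12 January 2022 (when the notice of appeal is served) is 26 January 2022; done 15 January 2022 — timely.
Step 3: the earliest permitted date is 36 days after 15 January 2022 (when the filing fee is paid), i.e. 20 February 2022; acted on 15 February 2022, 5 days prematurely.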